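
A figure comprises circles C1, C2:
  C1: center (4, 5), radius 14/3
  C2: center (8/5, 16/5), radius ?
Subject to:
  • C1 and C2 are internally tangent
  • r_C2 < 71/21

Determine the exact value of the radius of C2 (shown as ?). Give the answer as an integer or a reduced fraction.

1. [int C1,C2]  r_C2² − (28/3)r_C2 + 115/9 = 0  ⇒  r_C2 = 5/3 or 23/3
2. given r_C2 < 71/21: keep 5/3

5/3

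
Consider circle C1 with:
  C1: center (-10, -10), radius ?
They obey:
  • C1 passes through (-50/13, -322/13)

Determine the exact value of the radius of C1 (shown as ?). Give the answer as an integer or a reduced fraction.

1. [C1∋P]  r_C1² − 256 = 0  ⇒  r_C1 = 16 (r>0 drops 1)

16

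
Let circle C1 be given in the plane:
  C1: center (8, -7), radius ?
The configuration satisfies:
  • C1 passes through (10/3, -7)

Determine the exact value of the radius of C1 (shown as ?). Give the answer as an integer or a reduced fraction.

1. [C1∋P]  r_C1² − 196/9 = 0  ⇒  r_C1 = 14/3 (r>0 drops 1)

14/3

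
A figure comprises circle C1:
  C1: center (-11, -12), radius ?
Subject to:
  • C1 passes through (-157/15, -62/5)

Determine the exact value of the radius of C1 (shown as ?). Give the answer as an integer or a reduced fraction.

2/3

1. [C1∋P]  r_C1² − 4/9 = 0  ⇒  r_C1 = 2/3 (r>0 drops 1)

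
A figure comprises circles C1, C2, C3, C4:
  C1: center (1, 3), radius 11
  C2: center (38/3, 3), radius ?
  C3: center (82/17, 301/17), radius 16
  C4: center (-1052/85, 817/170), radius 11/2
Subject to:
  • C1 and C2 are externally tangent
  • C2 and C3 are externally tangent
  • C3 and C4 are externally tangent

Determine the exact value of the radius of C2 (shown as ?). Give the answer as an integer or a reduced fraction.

2/3

1. [ext C1·C2]  r_C2² + 22r_C2 − 136/9 = 0  ⇒  r_C2 = 2/3 (r>0 drops 1)
2. [ext C2·C3]  r_C2² + 32r_C2 − 196/9 = 0  ⇒  r_C2 = 2/3 (r>0 drops 1)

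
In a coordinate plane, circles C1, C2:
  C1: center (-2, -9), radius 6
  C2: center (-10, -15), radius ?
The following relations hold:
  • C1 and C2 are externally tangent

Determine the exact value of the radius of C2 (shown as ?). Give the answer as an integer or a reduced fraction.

1. [ext C1·C2]  r_C2² + 12r_C2 − 64 = 0  ⇒  r_C2 = 4 (r>0 drops 1)

4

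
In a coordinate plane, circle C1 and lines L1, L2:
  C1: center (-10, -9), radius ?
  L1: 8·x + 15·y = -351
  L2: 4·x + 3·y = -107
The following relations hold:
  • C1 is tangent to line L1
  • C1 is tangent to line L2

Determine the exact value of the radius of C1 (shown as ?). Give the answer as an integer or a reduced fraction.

1. [C1‖L1]  r_C1² − 64 = 0  ⇒  r_C1 = 8 (r>0 drops 1)
2. [C1‖L2]  r_C1² − 64 = 0  ⇒  r_C1 = 8 (r>0 drops 1)

8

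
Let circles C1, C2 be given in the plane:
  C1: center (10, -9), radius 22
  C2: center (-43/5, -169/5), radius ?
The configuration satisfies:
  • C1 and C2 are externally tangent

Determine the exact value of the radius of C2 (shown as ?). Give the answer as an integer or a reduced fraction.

9

1. [ext C1·C2]  r_C2² + 44r_C2 − 477 = 0  ⇒  r_C2 = 9 (r>0 drops 1)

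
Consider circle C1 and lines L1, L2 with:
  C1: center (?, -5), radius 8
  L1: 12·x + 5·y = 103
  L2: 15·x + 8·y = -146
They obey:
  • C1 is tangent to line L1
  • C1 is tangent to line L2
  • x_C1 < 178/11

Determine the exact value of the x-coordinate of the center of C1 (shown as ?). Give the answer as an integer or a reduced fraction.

2

1. [C1‖L1]  x_C1² − (64/3)x_C1 + 116/3 = 0  ⇒  x_C1 = 2 or 58/3
2. [C1‖L2]  x_C1² + (212/15)x_C1 − 484/15 = 0  ⇒  x_C1 = -242/15 or 2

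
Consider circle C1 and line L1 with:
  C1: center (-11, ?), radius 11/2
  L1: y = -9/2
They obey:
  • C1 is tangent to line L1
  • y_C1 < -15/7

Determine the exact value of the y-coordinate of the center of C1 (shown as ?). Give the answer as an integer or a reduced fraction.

1. [C1‖L1]  y_C1² + 9y_C1 − 10 = 0  ⇒  y_C1 = -10 or 1
2. given y_C1 < -15/7: keep -10

-10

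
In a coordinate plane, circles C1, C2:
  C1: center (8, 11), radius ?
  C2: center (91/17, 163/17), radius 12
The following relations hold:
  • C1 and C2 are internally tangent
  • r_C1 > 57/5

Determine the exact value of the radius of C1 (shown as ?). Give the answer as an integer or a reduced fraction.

15

1. [int C1,C2]  r_C1² − 24r_C1 + 135 = 0  ⇒  r_C1 = 9 or 15
2. given r_C1 > 57/5: keep 15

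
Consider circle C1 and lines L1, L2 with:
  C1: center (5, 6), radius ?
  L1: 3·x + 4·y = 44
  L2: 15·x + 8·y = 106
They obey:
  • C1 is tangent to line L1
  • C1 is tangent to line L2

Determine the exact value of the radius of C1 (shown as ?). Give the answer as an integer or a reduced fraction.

1

1. [C1‖L1]  r_C1² − 1 = 0  ⇒  r_C1 = 1 (r>0 drops 1)
2. [C1‖L2]  r_C1² − 1 = 0  ⇒  r_C1 = 1 (r>0 drops 1)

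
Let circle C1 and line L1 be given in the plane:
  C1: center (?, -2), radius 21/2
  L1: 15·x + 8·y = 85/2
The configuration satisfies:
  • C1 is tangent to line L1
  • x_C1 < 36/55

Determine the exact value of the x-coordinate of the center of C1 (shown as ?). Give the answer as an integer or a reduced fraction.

1. [C1‖L1]  x_C1² − (39/5)x_C1 − 632/5 = 0  ⇒  x_C1 = -8 or 79/5
2. given x_C1 < 36/55: keep -8

-8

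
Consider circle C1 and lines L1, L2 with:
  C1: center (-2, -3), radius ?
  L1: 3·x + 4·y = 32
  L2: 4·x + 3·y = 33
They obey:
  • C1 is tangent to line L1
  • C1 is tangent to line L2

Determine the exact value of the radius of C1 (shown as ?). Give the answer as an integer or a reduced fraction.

10

1. [C1‖L1]  r_C1² − 100 = 0  ⇒  r_C1 = 10 (r>0 drops 1)
2. [C1‖L2]  r_C1² − 100 = 0  ⇒  r_C1 = 10 (r>0 drops 1)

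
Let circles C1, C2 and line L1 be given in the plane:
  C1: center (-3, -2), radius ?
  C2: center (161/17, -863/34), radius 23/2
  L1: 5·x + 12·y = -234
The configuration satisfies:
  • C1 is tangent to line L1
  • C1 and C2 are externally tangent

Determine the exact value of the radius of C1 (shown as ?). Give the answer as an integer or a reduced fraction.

1. [C1‖L1]  r_C1² − 225 = 0  ⇒  r_C1 = 15 (r>0 drops 1)
2. [ext C1·C2]  r_C1² + 23r_C1 − 570 = 0  ⇒  r_C1 = 15 (r>0 drops 1)

15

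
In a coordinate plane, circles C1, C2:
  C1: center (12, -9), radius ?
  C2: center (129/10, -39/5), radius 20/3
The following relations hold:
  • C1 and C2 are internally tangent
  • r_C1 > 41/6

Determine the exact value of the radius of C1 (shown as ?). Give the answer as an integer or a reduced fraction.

1. [int C1,C2]  r_C1² − (40/3)r_C1 + 1519/36 = 0  ⇒  r_C1 = 31/6 or 49/6
2. given r_C1 > 41/6: keep 49/6

49/6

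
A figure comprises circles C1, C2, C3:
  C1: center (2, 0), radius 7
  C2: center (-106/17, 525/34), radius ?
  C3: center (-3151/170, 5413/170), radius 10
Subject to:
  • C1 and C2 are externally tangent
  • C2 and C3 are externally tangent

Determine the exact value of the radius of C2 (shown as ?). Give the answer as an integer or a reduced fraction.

1. [ext C1·C2]  r_C2² + 14r_C2 − 1029/4 = 0  ⇒  r_C2 = 21/2 (r>0 drops 1)
2. [ext C2·C3]  r_C2² + 20r_C2 − 1281/4 = 0  ⇒  r_C2 = 21/2 (r>0 drops 1)

21/2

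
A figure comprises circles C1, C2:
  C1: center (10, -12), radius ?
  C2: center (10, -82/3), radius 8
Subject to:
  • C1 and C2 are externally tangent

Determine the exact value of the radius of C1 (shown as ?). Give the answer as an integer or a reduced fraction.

1. [ext C1·C2]  r_C1² + 16r_C1 − 1540/9 = 0  ⇒  r_C1 = 22/3 (r>0 drops 1)

22/3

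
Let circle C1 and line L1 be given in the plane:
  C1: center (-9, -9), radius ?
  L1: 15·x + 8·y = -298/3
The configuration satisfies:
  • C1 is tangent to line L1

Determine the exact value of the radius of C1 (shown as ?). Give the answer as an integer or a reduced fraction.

19/3

1. [C1‖L1]  r_C1² − 361/9 = 0  ⇒  r_C1 = 19/3 (r>0 drops 1)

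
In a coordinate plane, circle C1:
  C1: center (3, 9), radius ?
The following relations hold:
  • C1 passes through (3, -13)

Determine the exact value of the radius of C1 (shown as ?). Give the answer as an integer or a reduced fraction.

22

1. [C1∋P]  r_C1² − 484 = 0  ⇒  r_C1 = 22 (r>0 drops 1)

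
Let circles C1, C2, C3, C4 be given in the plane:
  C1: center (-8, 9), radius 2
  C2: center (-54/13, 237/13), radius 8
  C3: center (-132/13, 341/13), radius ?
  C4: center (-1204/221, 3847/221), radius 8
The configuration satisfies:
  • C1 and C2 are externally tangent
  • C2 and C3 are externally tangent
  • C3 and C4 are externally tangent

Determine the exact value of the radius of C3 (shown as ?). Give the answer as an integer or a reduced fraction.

1. [ext C2·C3]  r_C3² + 16r_C3 − 36 = 0  ⇒  r_C3 = 2 (r>0 drops 1)
2. [ext C3·C4]  r_C3² + 16r_C3 − 36 = 0  ⇒  r_C3 = 2 (r>0 drops 1)

2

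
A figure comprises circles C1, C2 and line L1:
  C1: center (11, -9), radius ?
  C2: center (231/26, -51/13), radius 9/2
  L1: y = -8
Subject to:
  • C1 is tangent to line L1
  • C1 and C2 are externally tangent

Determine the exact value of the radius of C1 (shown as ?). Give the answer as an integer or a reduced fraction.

1. [C1‖L1]  r_C1² − 1 = 0  ⇒  r_C1 = 1 (r>0 drops 1)
2. [ext C1·C2]  r_C1² + 9r_C1 − 10 = 0  ⇒  r_C1 = 1 (r>0 drops 1)

1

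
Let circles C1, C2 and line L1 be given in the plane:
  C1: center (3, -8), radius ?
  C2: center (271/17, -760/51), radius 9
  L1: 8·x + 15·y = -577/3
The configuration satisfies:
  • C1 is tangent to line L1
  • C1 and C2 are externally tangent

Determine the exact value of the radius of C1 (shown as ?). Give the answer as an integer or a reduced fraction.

1. [C1‖L1]  r_C1² − 289/9 = 0  ⇒  r_C1 = 17/3 (r>0 drops 1)
2. [ext C1·C2]  r_C1² + 18r_C1 − 1207/9 = 0  ⇒  r_C1 = 17/3 (r>0 drops 1)

17/3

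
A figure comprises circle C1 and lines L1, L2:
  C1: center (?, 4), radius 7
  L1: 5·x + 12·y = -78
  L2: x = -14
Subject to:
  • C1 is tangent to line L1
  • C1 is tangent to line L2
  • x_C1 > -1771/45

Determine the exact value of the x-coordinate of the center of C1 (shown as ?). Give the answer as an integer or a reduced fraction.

1. [C1‖L1]  x_C1² + (252/5)x_C1 + 1519/5 = 0  ⇒  x_C1 = -217/5 or -7
2. [C1‖L2]  x_C1² + 28x_C1 + 147 = 0  ⇒  x_C1 = -21 or -7

-7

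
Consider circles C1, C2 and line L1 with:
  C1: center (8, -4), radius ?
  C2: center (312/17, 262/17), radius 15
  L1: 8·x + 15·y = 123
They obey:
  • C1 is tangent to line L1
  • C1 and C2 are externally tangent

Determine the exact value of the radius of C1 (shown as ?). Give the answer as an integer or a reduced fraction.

7

1. [C1‖L1]  r_C1² − 49 = 0  ⇒  r_C1 = 7 (r>0 drops 1)
2. [ext C1·C2]  r_C1² + 30r_C1 − 259 = 0  ⇒  r_C1 = 7 (r>0 drops 1)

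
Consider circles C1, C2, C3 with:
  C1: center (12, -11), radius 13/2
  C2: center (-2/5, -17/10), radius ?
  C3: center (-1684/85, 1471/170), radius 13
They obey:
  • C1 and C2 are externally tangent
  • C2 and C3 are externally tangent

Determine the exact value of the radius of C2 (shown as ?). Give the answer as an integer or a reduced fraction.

1. [ext C1·C2]  r_C2² + 13r_C2 − 198 = 0  ⇒  r_C2 = 9 (r>0 drops 1)
2. [ext C2·C3]  r_C2² + 26r_C2 − 315 = 0  ⇒  r_C2 = 9 (r>0 drops 1)

9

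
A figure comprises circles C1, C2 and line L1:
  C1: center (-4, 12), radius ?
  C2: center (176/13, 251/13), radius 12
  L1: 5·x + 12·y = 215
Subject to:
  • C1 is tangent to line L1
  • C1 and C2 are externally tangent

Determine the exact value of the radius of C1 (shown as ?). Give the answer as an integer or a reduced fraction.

1. [C1‖L1]  r_C1² − 49 = 0  ⇒  r_C1 = 7 (r>0 drops 1)
2. [ext C1·C2]  r_C1² + 24r_C1 − 217 = 0  ⇒  r_C1 = 7 (r>0 drops 1)

7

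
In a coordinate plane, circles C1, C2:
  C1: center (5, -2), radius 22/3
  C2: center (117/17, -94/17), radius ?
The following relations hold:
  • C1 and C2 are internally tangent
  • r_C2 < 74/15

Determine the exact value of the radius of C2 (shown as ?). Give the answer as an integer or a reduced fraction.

1. [int C1,C2]  r_C2² − (44/3)r_C2 + 340/9 = 0  ⇒  r_C2 = 10/3 or 34/3
2. given r_C2 < 74/15: keep 10/3

10/3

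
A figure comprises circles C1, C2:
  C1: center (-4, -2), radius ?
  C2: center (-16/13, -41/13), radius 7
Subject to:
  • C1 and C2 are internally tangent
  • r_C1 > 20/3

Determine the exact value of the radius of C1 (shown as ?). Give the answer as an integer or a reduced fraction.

10

1. [int C1,C2]  r_C1² − 14r_C1 + 40 = 0  ⇒  r_C1 = 4 or 10
2. given r_C1 > 20/3: keep 10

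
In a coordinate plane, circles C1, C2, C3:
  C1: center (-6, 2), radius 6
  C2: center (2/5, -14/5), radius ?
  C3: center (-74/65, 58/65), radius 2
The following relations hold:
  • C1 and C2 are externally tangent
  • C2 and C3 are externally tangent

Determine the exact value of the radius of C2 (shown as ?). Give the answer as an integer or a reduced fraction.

2

1. [ext C1·C2]  r_C2² + 12r_C2 − 28 = 0  ⇒  r_C2 = 2 (r>0 drops 1)
2. [ext C2·C3]  r_C2² + 4r_C2 − 12 = 0  ⇒  r_C2 = 2 (r>0 drops 1)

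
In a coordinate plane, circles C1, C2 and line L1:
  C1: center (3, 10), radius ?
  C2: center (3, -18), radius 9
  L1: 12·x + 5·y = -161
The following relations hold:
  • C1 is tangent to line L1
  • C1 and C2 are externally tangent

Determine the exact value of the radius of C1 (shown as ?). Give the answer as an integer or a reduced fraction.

19

1. [C1‖L1]  r_C1² − 361 = 0  ⇒  r_C1 = 19 (r>0 drops 1)
2. [ext C1·C2]  r_C1² + 18r_C1 − 703 = 0  ⇒  r_C1 = 19 (r>0 drops 1)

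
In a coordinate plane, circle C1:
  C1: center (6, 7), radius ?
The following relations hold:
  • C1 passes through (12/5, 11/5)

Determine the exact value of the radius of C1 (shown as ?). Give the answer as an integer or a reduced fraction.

6

1. [C1∋P]  r_C1² − 36 = 0  ⇒  r_C1 = 6 (r>0 drops 1)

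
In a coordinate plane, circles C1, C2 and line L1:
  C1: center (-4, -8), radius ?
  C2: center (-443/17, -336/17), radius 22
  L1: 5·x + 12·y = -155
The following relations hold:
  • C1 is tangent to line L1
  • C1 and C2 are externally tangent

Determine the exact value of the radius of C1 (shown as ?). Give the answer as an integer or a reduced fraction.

3

1. [C1‖L1]  r_C1² − 9 = 0  ⇒  r_C1 = 3 (r>0 drops 1)
2. [ext C1·C2]  r_C1² + 44r_C1 − 141 = 0  ⇒  r_C1 = 3 (r>0 drops 1)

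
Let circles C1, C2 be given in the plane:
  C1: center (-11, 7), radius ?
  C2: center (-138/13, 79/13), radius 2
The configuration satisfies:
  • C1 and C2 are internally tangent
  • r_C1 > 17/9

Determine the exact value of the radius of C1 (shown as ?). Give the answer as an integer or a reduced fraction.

3

1. [int C1,C2]  r_C1² − 4r_C1 + 3 = 0  ⇒  r_C1 = 1 or 3
2. given r_C1 > 17/9: keep 3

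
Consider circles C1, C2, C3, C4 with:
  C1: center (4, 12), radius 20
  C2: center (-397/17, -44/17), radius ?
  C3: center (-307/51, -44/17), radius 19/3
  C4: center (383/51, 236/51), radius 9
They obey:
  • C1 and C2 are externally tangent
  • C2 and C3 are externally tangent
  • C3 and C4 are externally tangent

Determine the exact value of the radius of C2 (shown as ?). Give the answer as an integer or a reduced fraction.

11

1. [ext C1·C2]  r_C2² + 40r_C2 − 561 = 0  ⇒  r_C2 = 11 (r>0 drops 1)
2. [ext C2·C3]  r_C2² + (38/3)r_C2 − 781/3 = 0  ⇒  r_C2 = 11 (r>0 drops 1)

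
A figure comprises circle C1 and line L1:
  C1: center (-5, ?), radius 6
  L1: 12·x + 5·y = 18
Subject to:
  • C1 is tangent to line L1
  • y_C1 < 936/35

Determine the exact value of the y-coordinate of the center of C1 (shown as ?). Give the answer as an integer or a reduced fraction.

1. [C1‖L1]  y_C1² − (156/5)y_C1 = 0  ⇒  y_C1 = 0 or 156/5
2. given y_C1 < 936/35: keep 0

0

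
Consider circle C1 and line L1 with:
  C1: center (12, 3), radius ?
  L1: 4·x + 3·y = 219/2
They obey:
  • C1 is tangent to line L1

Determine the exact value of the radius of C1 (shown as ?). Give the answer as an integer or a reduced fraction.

1. [C1‖L1]  r_C1² − 441/4 = 0  ⇒  r_C1 = 21/2 (r>0 drops 1)

21/2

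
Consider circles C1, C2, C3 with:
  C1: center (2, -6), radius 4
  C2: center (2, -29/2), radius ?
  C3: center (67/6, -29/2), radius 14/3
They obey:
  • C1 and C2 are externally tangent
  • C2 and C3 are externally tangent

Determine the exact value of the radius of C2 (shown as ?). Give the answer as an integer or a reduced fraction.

1. [ext C1·C2]  r_C2² + 8r_C2 − 225/4 = 0  ⇒  r_C2 = 9/2 (r>0 drops 1)
2. [ext C2·C3]  r_C2² + (28/3)r_C2 − 249/4 = 0  ⇒  r_C2 = 9/2 (r>0 drops 1)

9/2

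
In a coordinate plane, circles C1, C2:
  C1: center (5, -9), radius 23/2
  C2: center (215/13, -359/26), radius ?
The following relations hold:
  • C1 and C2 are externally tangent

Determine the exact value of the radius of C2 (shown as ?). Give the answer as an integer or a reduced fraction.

1

1. [ext C1·C2]  r_C2² + 23r_C2 − 24 = 0  ⇒  r_C2 = 1 (r>0 drops 1)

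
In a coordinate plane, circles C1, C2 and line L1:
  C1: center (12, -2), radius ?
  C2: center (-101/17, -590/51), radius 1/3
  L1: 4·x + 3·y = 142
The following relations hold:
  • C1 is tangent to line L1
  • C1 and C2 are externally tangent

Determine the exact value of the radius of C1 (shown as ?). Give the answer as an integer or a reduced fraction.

20

1. [C1‖L1]  r_C1² − 400 = 0  ⇒  r_C1 = 20 (r>0 drops 1)
2. [ext C1·C2]  r_C1² + (2/3)r_C1 − 1240/3 = 0  ⇒  r_C1 = 20 (r>0 drops 1)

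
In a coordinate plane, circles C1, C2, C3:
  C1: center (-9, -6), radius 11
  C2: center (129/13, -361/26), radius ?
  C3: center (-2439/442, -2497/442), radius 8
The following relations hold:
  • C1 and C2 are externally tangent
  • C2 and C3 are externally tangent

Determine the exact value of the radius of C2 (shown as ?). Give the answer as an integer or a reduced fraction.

1. [ext C1·C2]  r_C2² + 22r_C2 − 1197/4 = 0  ⇒  r_C2 = 19/2 (r>0 drops 1)
2. [ext C2·C3]  r_C2² + 16r_C2 − 969/4 = 0  ⇒  r_C2 = 19/2 (r>0 drops 1)

19/2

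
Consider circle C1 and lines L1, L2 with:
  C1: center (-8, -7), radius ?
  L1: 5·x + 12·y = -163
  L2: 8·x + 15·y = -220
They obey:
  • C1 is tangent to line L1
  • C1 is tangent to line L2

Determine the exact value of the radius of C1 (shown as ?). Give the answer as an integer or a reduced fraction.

3

1. [C1‖L1]  r_C1² − 9 = 0  ⇒  r_C1 = 3 (r>0 drops 1)
2. [C1‖L2]  r_C1² − 9 = 0  ⇒  r_C1 = 3 (r>0 drops 1)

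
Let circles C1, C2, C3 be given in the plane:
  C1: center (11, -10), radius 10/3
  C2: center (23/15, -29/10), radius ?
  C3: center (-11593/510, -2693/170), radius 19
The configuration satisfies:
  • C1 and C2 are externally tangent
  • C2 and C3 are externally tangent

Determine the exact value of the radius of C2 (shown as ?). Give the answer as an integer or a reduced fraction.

17/2

1. [ext C1·C2]  r_C2² + (20/3)r_C2 − 1547/12 = 0  ⇒  r_C2 = 17/2 (r>0 drops 1)
2. [ext C2·C3]  r_C2² + 38r_C2 − 1581/4 = 0  ⇒  r_C2 = 17/2 (r>0 drops 1)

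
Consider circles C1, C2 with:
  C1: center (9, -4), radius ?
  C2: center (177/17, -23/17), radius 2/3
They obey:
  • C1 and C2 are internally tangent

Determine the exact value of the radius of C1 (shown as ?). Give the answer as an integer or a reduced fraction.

11/3

1. [int C1,C2]  r_C1² − (4/3)r_C1 − 77/9 = 0  ⇒  r_C1 = 11/3 (r>0 drops 1)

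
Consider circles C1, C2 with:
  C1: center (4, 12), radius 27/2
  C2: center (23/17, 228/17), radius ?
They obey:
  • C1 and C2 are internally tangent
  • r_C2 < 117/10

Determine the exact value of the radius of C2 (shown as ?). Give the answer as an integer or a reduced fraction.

1. [int C1,C2]  r_C2² − 27r_C2 + 693/4 = 0  ⇒  r_C2 = 21/2 or 33/2
2. given r_C2 < 117/10: keep 21/2

21/2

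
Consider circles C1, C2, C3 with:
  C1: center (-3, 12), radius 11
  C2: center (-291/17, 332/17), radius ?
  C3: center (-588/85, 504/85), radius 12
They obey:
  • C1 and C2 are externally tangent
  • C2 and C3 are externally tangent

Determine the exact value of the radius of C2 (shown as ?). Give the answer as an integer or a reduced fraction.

1. [ext C1·C2]  r_C2² + 22r_C2 − 135 = 0  ⇒  r_C2 = 5 (r>0 drops 1)
2. [ext C2·C3]  r_C2² + 24r_C2 − 145 = 0  ⇒  r_C2 = 5 (r>0 drops 1)

5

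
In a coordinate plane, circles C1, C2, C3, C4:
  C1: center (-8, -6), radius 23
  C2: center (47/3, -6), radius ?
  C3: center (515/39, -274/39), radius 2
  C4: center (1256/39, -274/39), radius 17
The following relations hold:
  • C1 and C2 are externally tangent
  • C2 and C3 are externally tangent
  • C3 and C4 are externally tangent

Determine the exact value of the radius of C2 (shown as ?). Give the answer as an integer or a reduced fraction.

2/3

1. [ext C1·C2]  r_C2² + 46r_C2 − 280/9 = 0  ⇒  r_C2 = 2/3 (r>0 drops 1)
2. [ext C2·C3]  r_C2² + 4r_C2 − 28/9 = 0  ⇒  r_C2 = 2/3 (r>0 drops 1)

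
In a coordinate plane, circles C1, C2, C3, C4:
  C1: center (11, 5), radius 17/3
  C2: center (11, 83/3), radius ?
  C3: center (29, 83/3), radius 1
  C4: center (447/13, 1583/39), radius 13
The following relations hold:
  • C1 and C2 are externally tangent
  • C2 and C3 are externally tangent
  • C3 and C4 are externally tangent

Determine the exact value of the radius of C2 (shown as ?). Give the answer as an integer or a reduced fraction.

17

1. [ext C1·C2]  r_C2² + (34/3)r_C2 − 1445/3 = 0  ⇒  r_C2 = 17 (r>0 drops 1)
2. [ext C2·C3]  r_C2² + 2r_C2 − 323 = 0  ⇒  r_C2 = 17 (r>0 drops 1)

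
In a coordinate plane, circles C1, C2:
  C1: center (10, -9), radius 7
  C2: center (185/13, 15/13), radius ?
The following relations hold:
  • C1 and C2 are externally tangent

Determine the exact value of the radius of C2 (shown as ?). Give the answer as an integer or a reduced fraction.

4

1. [ext C1·C2]  r_C2² + 14r_C2 − 72 = 0  ⇒  r_C2 = 4 (r>0 drops 1)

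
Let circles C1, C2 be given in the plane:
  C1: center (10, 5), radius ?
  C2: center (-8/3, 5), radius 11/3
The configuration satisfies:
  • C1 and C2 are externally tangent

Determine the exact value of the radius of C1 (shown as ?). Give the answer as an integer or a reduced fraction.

1. [ext C1·C2]  r_C1² + (22/3)r_C1 − 147 = 0  ⇒  r_C1 = 9 (r>0 drops 1)

9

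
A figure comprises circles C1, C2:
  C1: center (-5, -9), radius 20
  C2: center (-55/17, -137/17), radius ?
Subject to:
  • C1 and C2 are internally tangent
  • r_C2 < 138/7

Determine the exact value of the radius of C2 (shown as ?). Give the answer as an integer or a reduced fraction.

1. [int C1,C2]  r_C2² − 40r_C2 + 396 = 0  ⇒  r_C2 = 18 or 22
2. given r_C2 < 138/7: keep 18

18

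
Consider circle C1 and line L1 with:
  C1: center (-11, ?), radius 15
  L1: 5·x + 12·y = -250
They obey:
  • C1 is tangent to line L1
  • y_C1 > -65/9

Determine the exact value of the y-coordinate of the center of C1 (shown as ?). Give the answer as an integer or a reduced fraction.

0

1. [C1‖L1]  y_C1² + (65/2)y_C1 = 0  ⇒  y_C1 = -65/2 or 0
2. given y_C1 > -65/9: keep 0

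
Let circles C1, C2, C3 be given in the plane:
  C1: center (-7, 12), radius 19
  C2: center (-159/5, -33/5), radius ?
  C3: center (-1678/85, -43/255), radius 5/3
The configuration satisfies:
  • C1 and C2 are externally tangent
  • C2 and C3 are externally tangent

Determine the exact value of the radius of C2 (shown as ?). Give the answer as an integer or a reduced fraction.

1. [ext C1·C2]  r_C2² + 38r_C2 − 600 = 0  ⇒  r_C2 = 12 (r>0 drops 1)
2. [ext C2·C3]  r_C2² + (10/3)r_C2 − 184 = 0  ⇒  r_C2 = 12 (r>0 drops 1)

12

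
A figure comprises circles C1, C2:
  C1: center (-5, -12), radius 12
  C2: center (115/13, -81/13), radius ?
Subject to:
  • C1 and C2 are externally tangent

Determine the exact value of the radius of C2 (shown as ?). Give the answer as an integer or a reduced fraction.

3

1. [ext C1·C2]  r_C2² + 24r_C2 − 81 = 0  ⇒  r_C2 = 3 (r>0 drops 1)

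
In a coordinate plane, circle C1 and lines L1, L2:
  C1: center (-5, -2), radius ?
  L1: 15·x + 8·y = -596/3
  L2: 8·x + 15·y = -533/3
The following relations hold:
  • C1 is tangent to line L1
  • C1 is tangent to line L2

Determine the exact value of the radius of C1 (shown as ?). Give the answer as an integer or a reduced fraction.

1. [C1‖L1]  r_C1² − 361/9 = 0  ⇒  r_C1 = 19/3 (r>0 drops 1)
2. [C1‖L2]  r_C1² − 361/9 = 0  ⇒  r_C1 = 19/3 (r>0 drops 1)

19/3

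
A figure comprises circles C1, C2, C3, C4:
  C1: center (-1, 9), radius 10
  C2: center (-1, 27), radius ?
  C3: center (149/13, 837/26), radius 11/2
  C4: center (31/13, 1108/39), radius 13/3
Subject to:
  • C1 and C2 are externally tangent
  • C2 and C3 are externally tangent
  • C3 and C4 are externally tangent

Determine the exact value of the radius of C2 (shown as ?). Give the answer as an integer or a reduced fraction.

8

1. [ext C1·C2]  r_C2² + 20r_C2 − 224 = 0  ⇒  r_C2 = 8 (r>0 drops 1)
2. [ext C2·C3]  r_C2² + 11r_C2 − 152 = 0  ⇒  r_C2 = 8 (r>0 drops 1)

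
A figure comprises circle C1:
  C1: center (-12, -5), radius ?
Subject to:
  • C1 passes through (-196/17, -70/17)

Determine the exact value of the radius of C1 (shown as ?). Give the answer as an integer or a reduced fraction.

1

1. [C1∋P]  r_C1² − 1 = 0  ⇒  r_C1 = 1 (r>0 drops 1)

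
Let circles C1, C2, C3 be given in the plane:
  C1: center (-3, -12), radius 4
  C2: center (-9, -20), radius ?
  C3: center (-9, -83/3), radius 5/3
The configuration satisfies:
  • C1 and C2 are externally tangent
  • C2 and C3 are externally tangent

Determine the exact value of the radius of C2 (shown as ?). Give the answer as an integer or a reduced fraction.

1. [ext C1·C2]  r_C2² + 8r_C2 − 84 = 0  ⇒  r_C2 = 6 (r>0 drops 1)
2. [ext C2·C3]  r_C2² + (10/3)r_C2 − 56 = 0  ⇒  r_C2 = 6 (r>0 drops 1)

6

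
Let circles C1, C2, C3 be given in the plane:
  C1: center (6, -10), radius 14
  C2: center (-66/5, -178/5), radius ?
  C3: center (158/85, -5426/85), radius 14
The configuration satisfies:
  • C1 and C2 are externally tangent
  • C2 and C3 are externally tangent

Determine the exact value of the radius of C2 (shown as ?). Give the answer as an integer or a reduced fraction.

1. [ext C1·C2]  r_C2² + 28r_C2 − 828 = 0  ⇒  r_C2 = 18 (r>0 drops 1)
2. [ext C2·C3]  r_C2² + 28r_C2 − 828 = 0  ⇒  r_C2 = 18 (r>0 drops 1)

18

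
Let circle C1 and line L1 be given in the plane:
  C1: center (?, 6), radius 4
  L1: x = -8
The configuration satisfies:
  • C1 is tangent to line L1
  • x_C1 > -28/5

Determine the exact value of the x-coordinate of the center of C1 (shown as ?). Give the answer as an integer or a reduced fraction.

1. [C1‖L1]  x_C1² + 16x_C1 + 48 = 0  ⇒  x_C1 = -12 or -4
2. given x_C1 > -28/5: keep -4

-4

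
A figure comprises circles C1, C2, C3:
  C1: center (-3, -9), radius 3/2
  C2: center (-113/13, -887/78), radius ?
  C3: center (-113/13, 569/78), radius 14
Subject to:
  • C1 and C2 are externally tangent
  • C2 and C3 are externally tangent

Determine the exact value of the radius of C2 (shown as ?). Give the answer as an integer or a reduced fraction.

14/3

1. [ext C1·C2]  r_C2² + 3r_C2 − 322/9 = 0  ⇒  r_C2 = 14/3 (r>0 drops 1)
2. [ext C2·C3]  r_C2² + 28r_C2 − 1372/9 = 0  ⇒  r_C2 = 14/3 (r>0 drops 1)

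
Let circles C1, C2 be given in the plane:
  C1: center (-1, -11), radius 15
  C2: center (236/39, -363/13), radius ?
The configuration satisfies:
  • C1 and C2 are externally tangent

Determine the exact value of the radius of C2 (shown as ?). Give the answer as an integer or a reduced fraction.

10/3

1. [ext C1·C2]  r_C2² + 30r_C2 − 1000/9 = 0  ⇒  r_C2 = 10/3 (r>0 drops 1)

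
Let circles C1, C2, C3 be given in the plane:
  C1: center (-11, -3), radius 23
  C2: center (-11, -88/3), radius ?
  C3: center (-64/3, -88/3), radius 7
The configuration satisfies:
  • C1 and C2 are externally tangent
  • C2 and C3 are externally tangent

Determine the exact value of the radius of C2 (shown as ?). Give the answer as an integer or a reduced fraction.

10/3

1. [ext C1·C2]  r_C2² + 46r_C2 − 1480/9 = 0  ⇒  r_C2 = 10/3 (r>0 drops 1)
2. [ext C2·C3]  r_C2² + 14r_C2 − 520/9 = 0  ⇒  r_C2 = 10/3 (r>0 drops 1)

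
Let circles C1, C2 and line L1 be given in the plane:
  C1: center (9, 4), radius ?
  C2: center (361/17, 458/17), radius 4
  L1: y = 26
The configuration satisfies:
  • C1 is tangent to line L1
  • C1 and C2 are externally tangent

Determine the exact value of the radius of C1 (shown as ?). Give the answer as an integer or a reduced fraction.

1. [C1‖L1]  r_C1² − 484 = 0  ⇒  r_C1 = 22 (r>0 drops 1)
2. [ext C1·C2]  r_C1² + 8r_C1 − 660 = 0  ⇒  r_C1 = 22 (r>0 drops 1)

22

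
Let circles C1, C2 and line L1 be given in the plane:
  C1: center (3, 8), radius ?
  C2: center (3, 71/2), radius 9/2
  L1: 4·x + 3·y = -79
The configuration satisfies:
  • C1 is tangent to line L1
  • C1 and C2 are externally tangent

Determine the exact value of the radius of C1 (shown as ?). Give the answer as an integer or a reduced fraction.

1. [C1‖L1]  r_C1² − 529 = 0  ⇒  r_C1 = 23 (r>0 drops 1)
2. [ext C1·C2]  r_C1² + 9r_C1 − 736 = 0  ⇒  r_C1 = 23 (r>0 drops 1)

23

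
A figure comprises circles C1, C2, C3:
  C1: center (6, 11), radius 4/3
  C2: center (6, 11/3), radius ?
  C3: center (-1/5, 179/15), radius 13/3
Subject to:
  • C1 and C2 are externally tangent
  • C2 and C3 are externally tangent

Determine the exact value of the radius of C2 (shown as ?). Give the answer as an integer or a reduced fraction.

6

1. [ext C1·C2]  r_C2² + (8/3)r_C2 − 52 = 0  ⇒  r_C2 = 6 (r>0 drops 1)
2. [ext C2·C3]  r_C2² + (26/3)r_C2 − 88 = 0  ⇒  r_C2 = 6 (r>0 drops 1)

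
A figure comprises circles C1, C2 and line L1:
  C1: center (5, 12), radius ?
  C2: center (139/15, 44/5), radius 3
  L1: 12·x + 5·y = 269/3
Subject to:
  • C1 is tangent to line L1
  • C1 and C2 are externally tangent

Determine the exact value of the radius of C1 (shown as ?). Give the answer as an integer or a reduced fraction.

1. [C1‖L1]  r_C1² − 49/9 = 0  ⇒  r_C1 = 7/3 (r>0 drops 1)
2. [ext C1·C2]  r_C1² + 6r_C1 − 175/9 = 0  ⇒  r_C1 = 7/3 (r>0 drops 1)

7/3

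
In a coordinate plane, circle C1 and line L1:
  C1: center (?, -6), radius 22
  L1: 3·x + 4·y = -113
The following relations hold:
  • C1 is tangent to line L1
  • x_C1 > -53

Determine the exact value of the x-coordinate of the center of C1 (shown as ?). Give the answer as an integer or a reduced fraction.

7

1. [C1‖L1]  x_C1² + (178/3)x_C1 − 1393/3 = 0  ⇒  x_C1 = -199/3 or 7
2. given x_C1 > -53: keep 7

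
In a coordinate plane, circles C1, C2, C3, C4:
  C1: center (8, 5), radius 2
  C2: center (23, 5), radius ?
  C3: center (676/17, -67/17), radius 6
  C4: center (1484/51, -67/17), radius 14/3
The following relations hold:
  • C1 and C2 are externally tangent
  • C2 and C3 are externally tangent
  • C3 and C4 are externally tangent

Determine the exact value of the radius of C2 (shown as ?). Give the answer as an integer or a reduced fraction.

1. [ext C1·C2]  r_C2² + 4r_C2 − 221 = 0  ⇒  r_C2 = 13 (r>0 drops 1)
2. [ext C2·C3]  r_C2² + 12r_C2 − 325 = 0  ⇒  r_C2 = 13 (r>0 drops 1)

13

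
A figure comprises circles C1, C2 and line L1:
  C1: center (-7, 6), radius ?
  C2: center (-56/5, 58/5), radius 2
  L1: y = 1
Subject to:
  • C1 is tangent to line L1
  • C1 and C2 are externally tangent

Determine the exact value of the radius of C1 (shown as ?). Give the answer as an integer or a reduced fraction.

1. [C1‖L1]  r_C1² − 25 = 0  ⇒  r_C1 = 5 (r>0 drops 1)
2. [ext C1·C2]  r_C1² + 4r_C1 − 45 = 0  ⇒  r_C1 = 5 (r>0 drops 1)

5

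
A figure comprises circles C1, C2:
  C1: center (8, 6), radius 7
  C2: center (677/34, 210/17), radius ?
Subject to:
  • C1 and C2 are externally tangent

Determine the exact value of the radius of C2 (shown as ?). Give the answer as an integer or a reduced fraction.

1. [ext C1·C2]  r_C2² + 14r_C2 − 533/4 = 0  ⇒  r_C2 = 13/2 (r>0 drops 1)

13/2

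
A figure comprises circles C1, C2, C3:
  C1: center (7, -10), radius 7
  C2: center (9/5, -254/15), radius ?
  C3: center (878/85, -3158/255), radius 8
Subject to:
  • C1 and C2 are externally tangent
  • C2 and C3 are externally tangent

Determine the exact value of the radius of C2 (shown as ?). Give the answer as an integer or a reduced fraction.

5/3

1. [ext C1·C2]  r_C2² + 14r_C2 − 235/9 = 0  ⇒  r_C2 = 5/3 (r>0 drops 1)
2. [ext C2·C3]  r_C2² + 16r_C2 − 265/9 = 0  ⇒  r_C2 = 5/3 (r>0 drops 1)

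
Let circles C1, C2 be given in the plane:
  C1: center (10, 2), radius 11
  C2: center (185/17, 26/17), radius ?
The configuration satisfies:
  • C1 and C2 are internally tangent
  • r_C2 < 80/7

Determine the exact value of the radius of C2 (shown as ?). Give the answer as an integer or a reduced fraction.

1. [int C1,C2]  r_C2² − 22r_C2 + 120 = 0  ⇒  r_C2 = 10 or 12
2. given r_C2 < 80/7: keep 10

10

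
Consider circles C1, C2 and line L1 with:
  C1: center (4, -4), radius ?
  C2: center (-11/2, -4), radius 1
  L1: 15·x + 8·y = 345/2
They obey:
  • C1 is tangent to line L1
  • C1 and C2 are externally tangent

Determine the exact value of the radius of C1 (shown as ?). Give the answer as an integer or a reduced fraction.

17/2

1. [C1‖L1]  r_C1² − 289/4 = 0  ⇒  r_C1 = 17/2 (r>0 drops 1)
2. [ext C1·C2]  r_C1² + 2r_C1 − 357/4 = 0  ⇒  r_C1 = 17/2 (r>0 drops 1)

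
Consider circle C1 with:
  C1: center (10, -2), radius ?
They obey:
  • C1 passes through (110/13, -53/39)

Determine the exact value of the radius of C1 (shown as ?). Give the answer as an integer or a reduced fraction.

1. [C1∋P]  r_C1² − 25/9 = 0  ⇒  r_C1 = 5/3 (r>0 drops 1)

5/3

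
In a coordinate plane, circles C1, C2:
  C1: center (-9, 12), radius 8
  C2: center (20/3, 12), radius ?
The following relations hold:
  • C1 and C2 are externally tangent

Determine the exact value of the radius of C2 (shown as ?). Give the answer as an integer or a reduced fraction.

1. [ext C1·C2]  r_C2² + 16r_C2 − 1633/9 = 0  ⇒  r_C2 = 23/3 (r>0 drops 1)

23/3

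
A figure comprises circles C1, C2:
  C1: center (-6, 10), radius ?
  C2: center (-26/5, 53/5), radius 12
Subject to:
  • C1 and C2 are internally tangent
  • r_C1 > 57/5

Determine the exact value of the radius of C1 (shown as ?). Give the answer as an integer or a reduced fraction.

13

1. [int C1,C2]  r_C1² − 24r_C1 + 143 = 0  ⇒  r_C1 = 11 or 13
2. given r_C1 > 57/5: keep 13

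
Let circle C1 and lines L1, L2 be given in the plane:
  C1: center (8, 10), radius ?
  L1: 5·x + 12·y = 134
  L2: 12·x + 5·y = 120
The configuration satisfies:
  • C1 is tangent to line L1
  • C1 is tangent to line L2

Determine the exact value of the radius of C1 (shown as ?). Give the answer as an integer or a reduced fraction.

2

1. [C1‖L1]  r_C1² − 4 = 0  ⇒  r_C1 = 2 (r>0 drops 1)
2. [C1‖L2]  r_C1² − 4 = 0  ⇒  r_C1 = 2 (r>0 drops 1)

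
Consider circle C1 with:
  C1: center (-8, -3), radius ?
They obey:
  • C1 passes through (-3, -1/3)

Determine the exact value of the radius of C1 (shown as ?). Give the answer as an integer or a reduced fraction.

1. [C1∋P]  r_C1² − 289/9 = 0  ⇒  r_C1 = 17/3 (r>0 drops 1)

17/3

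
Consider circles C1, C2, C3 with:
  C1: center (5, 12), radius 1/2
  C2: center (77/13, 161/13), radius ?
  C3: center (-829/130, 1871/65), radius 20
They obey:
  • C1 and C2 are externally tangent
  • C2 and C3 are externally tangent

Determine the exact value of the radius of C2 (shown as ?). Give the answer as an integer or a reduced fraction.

1. [ext C1·C2]  r_C2² + 1r_C2 − 3/4 = 0  ⇒  r_C2 = 1/2 (r>0 drops 1)
2. [ext C2·C3]  r_C2² + 40r_C2 − 81/4 = 0  ⇒  r_C2 = 1/2 (r>0 drops 1)

1/2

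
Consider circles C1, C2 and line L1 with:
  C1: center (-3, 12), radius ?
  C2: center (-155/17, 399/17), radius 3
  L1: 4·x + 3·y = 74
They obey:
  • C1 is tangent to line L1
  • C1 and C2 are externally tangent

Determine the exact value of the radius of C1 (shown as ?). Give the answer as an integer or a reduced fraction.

1. [C1‖L1]  r_C1² − 100 = 0  ⇒  r_C1 = 10 (r>0 drops 1)
2. [ext C1·C2]  r_C1² + 6r_C1 − 160 = 0  ⇒  r_C1 = 10 (r>0 drops 1)

10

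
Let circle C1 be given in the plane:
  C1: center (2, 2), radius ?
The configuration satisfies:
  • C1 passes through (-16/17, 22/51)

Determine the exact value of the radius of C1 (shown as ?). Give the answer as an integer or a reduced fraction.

10/3

1. [C1∋P]  r_C1² − 100/9 = 0  ⇒  r_C1 = 10/3 (r>0 drops 1)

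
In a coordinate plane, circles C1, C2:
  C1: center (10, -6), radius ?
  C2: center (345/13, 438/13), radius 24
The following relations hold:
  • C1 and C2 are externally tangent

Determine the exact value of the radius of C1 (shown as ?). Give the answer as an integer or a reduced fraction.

19

1. [ext C1·C2]  r_C1² + 48r_C1 − 1273 = 0  ⇒  r_C1 = 19 (r>0 drops 1)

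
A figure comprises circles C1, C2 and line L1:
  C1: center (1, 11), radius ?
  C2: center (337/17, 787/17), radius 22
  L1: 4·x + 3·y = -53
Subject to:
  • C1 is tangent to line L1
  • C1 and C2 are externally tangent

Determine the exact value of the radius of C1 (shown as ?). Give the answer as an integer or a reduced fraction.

18

1. [C1‖L1]  r_C1² − 324 = 0  ⇒  r_C1 = 18 (r>0 drops 1)
2. [ext C1·C2]  r_C1² + 44r_C1 − 1116 = 0  ⇒  r_C1 = 18 (r>0 drops 1)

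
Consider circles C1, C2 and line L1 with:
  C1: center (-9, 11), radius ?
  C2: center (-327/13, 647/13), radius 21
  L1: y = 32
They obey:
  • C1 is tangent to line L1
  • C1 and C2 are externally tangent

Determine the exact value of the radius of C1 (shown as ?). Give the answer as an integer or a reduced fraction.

1. [C1‖L1]  r_C1² − 441 = 0  ⇒  r_C1 = 21 (r>0 drops 1)
2. [ext C1·C2]  r_C1² + 42r_C1 − 1323 = 0  ⇒  r_C1 = 21 (r>0 drops 1)

21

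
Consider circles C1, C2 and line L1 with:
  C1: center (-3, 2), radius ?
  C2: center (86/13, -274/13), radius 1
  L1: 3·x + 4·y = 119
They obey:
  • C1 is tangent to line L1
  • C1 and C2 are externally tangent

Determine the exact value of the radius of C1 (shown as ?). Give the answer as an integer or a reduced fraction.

1. [C1‖L1]  r_C1² − 576 = 0  ⇒  r_C1 = 24 (r>0 drops 1)
2. [ext C1·C2]  r_C1² + 2r_C1 − 624 = 0  ⇒  r_C1 = 24 (r>0 drops 1)

24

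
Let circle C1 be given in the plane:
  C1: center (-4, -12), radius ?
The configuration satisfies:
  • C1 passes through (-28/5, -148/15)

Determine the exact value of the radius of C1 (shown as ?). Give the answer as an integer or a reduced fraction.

1. [C1∋P]  r_C1² − 64/9 = 0  ⇒  r_C1 = 8/3 (r>0 drops 1)

8/3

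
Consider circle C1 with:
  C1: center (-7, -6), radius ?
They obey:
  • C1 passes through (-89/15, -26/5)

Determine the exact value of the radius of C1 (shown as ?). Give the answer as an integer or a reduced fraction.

4/3

1. [C1∋P]  r_C1² − 16/9 = 0  ⇒  r_C1 = 4/3 (r>0 drops 1)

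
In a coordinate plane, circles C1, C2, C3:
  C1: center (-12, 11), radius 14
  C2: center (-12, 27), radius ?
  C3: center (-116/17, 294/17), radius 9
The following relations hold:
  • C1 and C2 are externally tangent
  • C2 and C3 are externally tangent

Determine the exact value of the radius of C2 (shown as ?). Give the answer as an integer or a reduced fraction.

2

1. [ext C1·C2]  r_C2² + 28r_C2 − 60 = 0  ⇒  r_C2 = 2 (r>0 drops 1)
2. [ext C2·C3]  r_C2² + 18r_C2 − 40 = 0  ⇒  r_C2 = 2 (r>0 drops 1)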